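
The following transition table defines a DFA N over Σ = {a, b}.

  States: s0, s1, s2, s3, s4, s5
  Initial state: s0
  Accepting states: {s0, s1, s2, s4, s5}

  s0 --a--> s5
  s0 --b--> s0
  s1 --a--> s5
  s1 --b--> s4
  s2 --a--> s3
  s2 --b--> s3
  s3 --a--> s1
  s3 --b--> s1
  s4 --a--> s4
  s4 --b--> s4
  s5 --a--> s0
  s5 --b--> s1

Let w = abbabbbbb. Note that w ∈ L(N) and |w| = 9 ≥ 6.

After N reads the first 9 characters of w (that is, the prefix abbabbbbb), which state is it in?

State sequence: s0 -a-> s5 -b-> s1 -b-> s4 -a-> s4 -b-> s4 -b-> s4 -b-> s4 -b-> s4 -b-> s4

After reading 9 characters, N is in state s4.
(This kind of state-tracing is the core of the pumping-lemma construction: with 6 states, pigeonhole forces a repeat within the first 6 steps.)

s4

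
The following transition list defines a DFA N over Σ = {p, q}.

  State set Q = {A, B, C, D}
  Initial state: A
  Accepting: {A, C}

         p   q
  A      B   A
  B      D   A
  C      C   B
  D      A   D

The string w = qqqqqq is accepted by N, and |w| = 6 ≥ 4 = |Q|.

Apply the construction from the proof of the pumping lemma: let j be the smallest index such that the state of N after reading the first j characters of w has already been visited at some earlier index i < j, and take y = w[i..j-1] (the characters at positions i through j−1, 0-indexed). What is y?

q

Run of N on w = q q q q q q:
  step 0: A  (start)
  step 1: A  (read q: A→A)   ← first repeat (A seen earlier)
  step 2: A  (read q: A→A)
  step 3: A  (read q: A→A)
  step 4: A  (read q: A→A)
  step 5: A  (read q: A→A)
  step 6: A  (read q: A→A)

So i = 0, j = 1, giving x = w[0:0] = ε, y = w[0:1] = q, z = w[1:6] = qqqqq.
Check: |xy| = 1 ≤ 4 and |y| = 1 ≥ 1. Reading y takes N from A back to A, so every xyⁱz is accepted.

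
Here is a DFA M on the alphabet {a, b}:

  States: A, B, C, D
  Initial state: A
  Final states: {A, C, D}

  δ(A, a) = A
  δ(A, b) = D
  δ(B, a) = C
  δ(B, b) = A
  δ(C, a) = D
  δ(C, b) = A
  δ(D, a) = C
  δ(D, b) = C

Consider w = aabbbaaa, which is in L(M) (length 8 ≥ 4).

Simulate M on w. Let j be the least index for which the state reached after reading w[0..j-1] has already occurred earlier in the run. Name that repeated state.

Run of M on w = a a b b b a a a:
  step 0: A  (start)
  step 1: A  (read a: A→A)   ← first repeat (A seen earlier)
  step 2: A  (read a: A→A)
  step 3: D  (read b: A→D)
  step 4: C  (read b: D→C)
  step 5: A  (read b: C→A)
  step 6: A  (read a: A→A)
  step 7: A  (read a: A→A)
  step 8: A  (read a: A→A)

The earliest repeat is at step j = 1: M is in A, which it already visited at step i = 0.
With |Q| = 4, pigeonhole forces a state repeat no later than step 4; the substring read between the first and second visits to that state can be pumped.

A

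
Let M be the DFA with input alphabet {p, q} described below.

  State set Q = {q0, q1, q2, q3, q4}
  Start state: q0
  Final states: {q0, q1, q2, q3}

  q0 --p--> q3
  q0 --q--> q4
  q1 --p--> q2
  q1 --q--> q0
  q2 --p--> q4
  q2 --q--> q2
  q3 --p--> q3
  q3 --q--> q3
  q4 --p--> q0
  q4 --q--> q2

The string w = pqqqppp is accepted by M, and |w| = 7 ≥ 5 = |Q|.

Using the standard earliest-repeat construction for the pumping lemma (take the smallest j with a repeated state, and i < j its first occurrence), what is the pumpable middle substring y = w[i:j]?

q

Run of M on w = p q q q p p p:
  step 0: q0  (start)
  step 1: q3  (read p: q0→q3)
  step 2: q3  (read q: q3→q3)   ← first repeat (q3 seen earlier)
  step 3: q3  (read q: q3→q3)
  step 4: q3  (read q: q3→q3)
  step 5: q3  (read p: q3→q3)
  step 6: q3  (read p: q3→q3)
  step 7: q3  (read p: q3→q3)

So i = 1, j = 2, giving x = w[0:1] = p, y = w[1:2] = q, z = w[2:7] = qqppp.
Check: |xy| = 2 ≤ 5 and |y| = 1 ≥ 1. Reading y takes M from q3 back to q3, so every xyⁱz is accepted.
Pumping length from the standard proof: p = 5 (the number of states). The repeated state found above gives |xy| = j ≤ 5 and |y| = j − i ≥ 1.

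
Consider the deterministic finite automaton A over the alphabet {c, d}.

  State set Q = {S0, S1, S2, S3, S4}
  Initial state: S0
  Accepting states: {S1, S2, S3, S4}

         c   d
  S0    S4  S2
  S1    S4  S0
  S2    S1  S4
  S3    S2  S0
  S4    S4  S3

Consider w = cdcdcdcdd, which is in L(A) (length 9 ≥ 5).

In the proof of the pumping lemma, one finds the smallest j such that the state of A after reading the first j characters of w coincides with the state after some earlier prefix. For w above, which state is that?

State sequence: S0 -c-> S4 -d-> S3 -c-> S2 -d-> S4 -c-> S4 -d-> S3 -c-> S2 -d-> S4 -d-> S3
First repeat at step 4: S4 was already visited.

The earliest repeat is at step j = 4: A is in S4, which it already visited at step i = 1.
The DFA has 5 states, so the proof of the pumping lemma guarantees a repeated state among the first 5+1 visited; the segment between the two visits is the pumpable y.

S4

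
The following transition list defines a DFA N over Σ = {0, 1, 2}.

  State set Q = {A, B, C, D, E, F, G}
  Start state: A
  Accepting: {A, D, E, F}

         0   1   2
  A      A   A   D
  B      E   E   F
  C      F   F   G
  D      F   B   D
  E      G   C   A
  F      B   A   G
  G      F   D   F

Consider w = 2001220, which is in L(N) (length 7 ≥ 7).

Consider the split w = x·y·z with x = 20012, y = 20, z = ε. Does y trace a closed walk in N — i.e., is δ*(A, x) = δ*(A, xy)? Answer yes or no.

no

State sequence: A -2-> D -0-> F -0-> B -1-> E -2-> A -2-> D -0-> F

After x (step 5): A. After xy (step 7): F.
They differ (A ≠ F), so y is not a cycle from the state after x; this split is not the one the pumping-lemma construction produces, and pumping y need not keep the string in L(N).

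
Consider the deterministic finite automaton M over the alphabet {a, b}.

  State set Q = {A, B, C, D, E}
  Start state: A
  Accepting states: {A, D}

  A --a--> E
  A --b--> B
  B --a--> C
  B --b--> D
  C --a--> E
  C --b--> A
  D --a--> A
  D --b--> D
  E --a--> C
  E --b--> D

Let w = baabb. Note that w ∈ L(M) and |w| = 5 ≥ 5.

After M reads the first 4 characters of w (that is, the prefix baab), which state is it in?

D

Run of M on the first 4 characters of w = b a a b:
  step 0: A  (start)
  step 1: B  (read b: A→B)
  step 2: C  (read a: B→C)
  step 3: E  (read a: C→E)
  step 4: D  (read b: E→D)

After reading 4 characters, M is in state D.
(This kind of state-tracing is the core of the pumping-lemma construction: with 5 states, pigeonhole forces a repeat within the first 5 steps.)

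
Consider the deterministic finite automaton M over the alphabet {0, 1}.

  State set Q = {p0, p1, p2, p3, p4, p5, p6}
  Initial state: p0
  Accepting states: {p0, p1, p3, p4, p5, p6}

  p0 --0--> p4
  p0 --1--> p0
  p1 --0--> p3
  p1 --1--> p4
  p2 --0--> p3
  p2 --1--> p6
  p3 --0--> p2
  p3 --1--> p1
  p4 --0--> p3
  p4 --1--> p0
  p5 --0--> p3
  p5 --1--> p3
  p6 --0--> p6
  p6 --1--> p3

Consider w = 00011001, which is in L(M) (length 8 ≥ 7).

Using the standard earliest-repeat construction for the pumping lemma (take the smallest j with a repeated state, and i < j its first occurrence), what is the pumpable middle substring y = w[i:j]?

Run of M on w = 0 0 0 1 1 0 0 1:
  step 0: p0  (start)
  step 1: p4  (read 0: p0→p4)
  step 2: p3  (read 0: p4→p3)
  step 3: p2  (read 0: p3→p2)
  step 4: p6  (read 1: p2→p6)
  step 5: p3  (read 1: p6→p3)   ← first repeat (p3 seen earlier)
  step 6: p2  (read 0: p3→p2)
  step 7: p3  (read 0: p2→p3)
  step 8: p1  (read 1: p3→p1)

So i = 2, j = 5, giving x = w[0:2] = 00, y = w[2:5] = 011, z = w[5:8] = 001.
Check: |xy| = 5 ≤ 7 and |y| = 3 ≥ 1. Reading y takes M from p3 back to p3, so every xyⁱz is accepted.
With |Q| = 7, pigeonhole forces a state repeat no later than step 7; the substring read between the first and second visits to that state can be pumped.

011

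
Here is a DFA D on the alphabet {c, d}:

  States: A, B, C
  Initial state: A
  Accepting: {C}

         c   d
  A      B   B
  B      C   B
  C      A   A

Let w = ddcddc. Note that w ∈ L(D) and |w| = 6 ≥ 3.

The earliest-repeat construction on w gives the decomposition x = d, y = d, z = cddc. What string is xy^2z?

xy^2z = d·d·d·cddc = dddcddc.
Reading y = d takes D from B back to B, so after x·y·y the machine is still in B, and z then leads to the accepting state C. Hence dddcddc ∈ L(D).

dddcddc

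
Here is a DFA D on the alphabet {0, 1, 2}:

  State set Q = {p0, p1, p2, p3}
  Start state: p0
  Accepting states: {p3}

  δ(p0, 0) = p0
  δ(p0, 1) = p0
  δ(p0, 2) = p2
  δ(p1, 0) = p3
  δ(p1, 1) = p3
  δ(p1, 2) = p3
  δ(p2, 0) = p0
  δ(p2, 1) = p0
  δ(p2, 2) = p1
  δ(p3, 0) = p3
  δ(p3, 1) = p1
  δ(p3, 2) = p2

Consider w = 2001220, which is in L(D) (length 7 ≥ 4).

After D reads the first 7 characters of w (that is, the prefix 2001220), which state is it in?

p3

Run of D on the first 7 characters of w = 2 0 0 1 2 2 0:
  step 0: p0  (start)
  step 1: p2  (read 2: p0→p2)
  step 2: p0  (read 0: p2→p0)
  step 3: p0  (read 0: p0→p0)
  step 4: p0  (read 1: p0→p0)
  step 5: p2  (read 2: p0→p2)
  step 6: p1  (read 2: p2→p1)
  step 7: p3  (read 0: p1→p3)

After reading 7 characters, D is in state p3.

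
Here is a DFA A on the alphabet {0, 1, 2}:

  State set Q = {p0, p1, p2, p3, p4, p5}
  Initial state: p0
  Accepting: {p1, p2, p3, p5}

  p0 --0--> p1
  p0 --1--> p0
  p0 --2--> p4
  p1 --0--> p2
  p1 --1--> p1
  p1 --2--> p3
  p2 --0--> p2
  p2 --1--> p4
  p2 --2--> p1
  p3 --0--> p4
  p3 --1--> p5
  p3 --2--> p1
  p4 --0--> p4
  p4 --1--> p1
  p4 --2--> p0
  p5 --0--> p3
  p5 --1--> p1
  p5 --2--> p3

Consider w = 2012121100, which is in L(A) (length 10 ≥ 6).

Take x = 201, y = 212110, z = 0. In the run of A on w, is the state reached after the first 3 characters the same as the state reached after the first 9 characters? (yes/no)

no

State sequence: p0 -2-> p4 -0-> p4 -1-> p1 -2-> p3 -1-> p5 -2-> p3 -1-> p5 -1-> p1 -0-> p2

After x (step 3): p1. After xy (step 9): p2.
They differ (p1 ≠ p2), so y is not a cycle from the state after x; this split is not the one the pumping-lemma construction produces, and pumping y need not keep the string in L(A).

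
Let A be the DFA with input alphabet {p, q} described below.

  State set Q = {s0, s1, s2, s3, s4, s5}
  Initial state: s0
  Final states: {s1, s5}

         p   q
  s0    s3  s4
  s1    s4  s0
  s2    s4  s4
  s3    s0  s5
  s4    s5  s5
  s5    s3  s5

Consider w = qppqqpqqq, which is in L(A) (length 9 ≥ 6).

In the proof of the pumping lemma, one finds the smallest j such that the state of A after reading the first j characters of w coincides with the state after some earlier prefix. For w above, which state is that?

s5

Run of A on w = q p p q q p q q q:
  step 0: s0  (start)
  step 1: s4  (read q: s0→s4)
  step 2: s5  (read p: s4→s5)
  step 3: s3  (read p: s5→s3)
  step 4: s5  (read q: s3→s5)   ← first repeat (s5 seen earlier)
  step 5: s5  (read q: s5→s5)
  step 6: s3  (read p: s5→s3)
  step 7: s5  (read q: s3→s5)
  step 8: s5  (read q: s5→s5)
  step 9: s5  (read q: s5→s5)

The earliest repeat is at step j = 4: A is in s5, which it already visited at step i = 2.
The DFA has 6 states, so the proof of the pumping lemma guarantees a repeated state among the first 6+1 visited; the segment between the two visits is the pumpable y.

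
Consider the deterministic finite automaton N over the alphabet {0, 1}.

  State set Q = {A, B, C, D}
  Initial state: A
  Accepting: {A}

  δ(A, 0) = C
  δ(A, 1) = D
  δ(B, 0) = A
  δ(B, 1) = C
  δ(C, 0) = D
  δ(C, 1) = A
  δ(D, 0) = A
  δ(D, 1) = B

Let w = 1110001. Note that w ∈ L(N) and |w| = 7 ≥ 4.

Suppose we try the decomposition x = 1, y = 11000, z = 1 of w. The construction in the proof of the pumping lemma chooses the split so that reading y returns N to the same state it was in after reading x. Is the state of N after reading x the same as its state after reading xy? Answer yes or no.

Run of N on the first 6 characters of w = 1 1 1 0 0 0:
  step 0: A  (start)
  step 1: D  (read 1: A→D)
  step 2: B  (read 1: D→B)
  step 3: C  (read 1: B→C)
  step 4: D  (read 0: C→D)
  step 5: A  (read 0: D→A)
  step 6: C  (read 0: A→C)

After x (step 1): D. After xy (step 6): C.
They differ (D ≠ C), so y is not a cycle from the state after x; this split is not the one the pumping-lemma construction produces, and pumping y need not keep the string in L(N).

no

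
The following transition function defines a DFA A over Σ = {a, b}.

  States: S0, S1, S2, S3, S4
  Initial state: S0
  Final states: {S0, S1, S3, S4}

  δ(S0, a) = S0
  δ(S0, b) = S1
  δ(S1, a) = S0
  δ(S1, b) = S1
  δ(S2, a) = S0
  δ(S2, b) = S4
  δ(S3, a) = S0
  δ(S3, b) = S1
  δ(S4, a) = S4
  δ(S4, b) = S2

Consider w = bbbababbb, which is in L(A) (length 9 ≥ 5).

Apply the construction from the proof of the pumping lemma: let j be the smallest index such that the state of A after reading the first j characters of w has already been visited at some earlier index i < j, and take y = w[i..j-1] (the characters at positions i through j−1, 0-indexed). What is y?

State sequence: S0 -b-> S1 -b-> S1 -b-> S1 -a-> S0 -b-> S1 -a-> S0 -b-> S1 -b-> S1 -b-> S1
First repeat at step 2: S1 was already visited.

So i = 1, j = 2, giving x = w[0:1] = b, y = w[1:2] = b, z = w[2:9] = bababbb.
Check: |xy| = 2 ≤ 5 and |y| = 1 ≥ 1. Reading y takes A from S1 back to S1, so every xyⁱz is accepted.

b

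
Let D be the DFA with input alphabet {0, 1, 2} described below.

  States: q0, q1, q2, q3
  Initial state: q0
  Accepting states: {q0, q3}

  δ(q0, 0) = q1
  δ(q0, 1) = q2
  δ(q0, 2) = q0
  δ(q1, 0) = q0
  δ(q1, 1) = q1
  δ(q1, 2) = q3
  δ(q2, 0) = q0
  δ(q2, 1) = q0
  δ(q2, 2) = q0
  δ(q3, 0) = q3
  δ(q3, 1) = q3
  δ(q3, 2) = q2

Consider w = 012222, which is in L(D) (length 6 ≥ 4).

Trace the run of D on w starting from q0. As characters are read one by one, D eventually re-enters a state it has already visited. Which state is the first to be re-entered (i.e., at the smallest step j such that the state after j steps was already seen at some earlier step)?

q1

Run of D on w = 0 1 2 2 2 2:
  step 0: q0  (start)
  step 1: q1  (read 0: q0→q1)
  step 2: q1  (read 1: q1→q1)   ← first repeat (q1 seen earlier)
  step 3: q3  (read 2: q1→q3)
  step 4: q2  (read 2: q3→q2)
  step 5: q0  (read 2: q2→q0)
  step 6: q0  (read 2: q0→q0)

The earliest repeat is at step j = 2: D is in q1, which it already visited at step i = 1.
With |Q| = 4, pigeonhole forces a state repeat no later than step 4; the substring read between the first and second visits to that state can be pumped.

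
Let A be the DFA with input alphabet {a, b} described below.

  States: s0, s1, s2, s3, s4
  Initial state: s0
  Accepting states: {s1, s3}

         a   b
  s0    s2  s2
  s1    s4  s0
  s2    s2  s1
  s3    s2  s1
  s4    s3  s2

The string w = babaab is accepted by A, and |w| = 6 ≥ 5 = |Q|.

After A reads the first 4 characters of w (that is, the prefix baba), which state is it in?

Run of A on the first 4 characters of w = b a b a:
  step 0: s0  (start)
  step 1: s2  (read b: s0→s2)
  step 2: s2  (read a: s2→s2)
  step 3: s1  (read b: s2→s1)
  step 4: s4  (read a: s1→s4)

After reading 4 characters, A is in state s4.

s4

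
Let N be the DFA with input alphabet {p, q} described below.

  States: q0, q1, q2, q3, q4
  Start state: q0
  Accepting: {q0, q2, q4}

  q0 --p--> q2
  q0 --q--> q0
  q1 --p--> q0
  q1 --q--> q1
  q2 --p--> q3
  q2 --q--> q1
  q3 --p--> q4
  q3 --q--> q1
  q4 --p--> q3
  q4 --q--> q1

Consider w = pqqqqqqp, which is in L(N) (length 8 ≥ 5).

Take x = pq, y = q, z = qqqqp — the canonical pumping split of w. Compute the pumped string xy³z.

xy^3z = pq·q·q·q·qqqqp = pqqqqqqqqp.
Reading y = q takes N from q1 back to q1, so after x·y·y·y the machine is still in q1, and z then leads to the accepting state q0. Hence pqqqqqqqqp ∈ L(N).

pqqqqqqqqp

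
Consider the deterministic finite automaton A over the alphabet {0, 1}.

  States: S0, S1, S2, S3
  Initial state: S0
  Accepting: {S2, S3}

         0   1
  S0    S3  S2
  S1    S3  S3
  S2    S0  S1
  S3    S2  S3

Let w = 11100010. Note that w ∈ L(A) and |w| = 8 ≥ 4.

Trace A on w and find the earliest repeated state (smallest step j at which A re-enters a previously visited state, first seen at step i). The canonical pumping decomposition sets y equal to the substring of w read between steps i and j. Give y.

110

State sequence: S0 -1-> S2 -1-> S1 -1-> S3 -0-> S2 -0-> S0 -0-> S3 -1-> S3 -0-> S2
First repeat at step 4: S2 was already visited.

So i = 1, j = 4, giving x = w[0:1] = 1, y = w[1:4] = 110, z = w[4:8] = 0010.
Check: |xy| = 4 ≤ 4 and |y| = 3 ≥ 1. Reading y takes A from S2 back to S2, so every xyⁱz is accepted.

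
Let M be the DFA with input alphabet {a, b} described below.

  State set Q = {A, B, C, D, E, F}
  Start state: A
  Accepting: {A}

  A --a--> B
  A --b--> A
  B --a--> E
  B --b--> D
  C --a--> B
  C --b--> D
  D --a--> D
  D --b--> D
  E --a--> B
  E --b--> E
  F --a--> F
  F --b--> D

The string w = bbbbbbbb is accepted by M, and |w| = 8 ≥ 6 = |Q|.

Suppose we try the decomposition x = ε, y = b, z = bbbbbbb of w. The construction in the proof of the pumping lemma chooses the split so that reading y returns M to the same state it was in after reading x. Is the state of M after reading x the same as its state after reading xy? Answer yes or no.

yes

Run of M on the first 1 characters of w = b:
  step 0: A  (start)
  step 1: A  (read b: A→A)

After x (step 0): A. After xy (step 1): A.
They match, so y = b drives M around a cycle from A back to itself; pumping y any number of times keeps M in A before reading z, and xyⁱz ∈ L(M) for every i ≥ 0.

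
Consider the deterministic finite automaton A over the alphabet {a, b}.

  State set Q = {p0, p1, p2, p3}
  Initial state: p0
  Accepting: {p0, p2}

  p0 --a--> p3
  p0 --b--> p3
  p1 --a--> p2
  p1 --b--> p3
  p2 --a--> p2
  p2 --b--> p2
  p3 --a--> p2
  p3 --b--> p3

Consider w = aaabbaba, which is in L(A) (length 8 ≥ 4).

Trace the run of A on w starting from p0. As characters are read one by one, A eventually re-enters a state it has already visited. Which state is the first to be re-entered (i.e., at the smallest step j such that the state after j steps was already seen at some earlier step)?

Run of A on w = a a a b b a b a:
  step 0: p0  (start)
  step 1: p3  (read a: p0→p3)
  step 2: p2  (read a: p3→p2)
  step 3: p2  (read a: p2→p2)   ← first repeat (p2 seen earlier)
  step 4: p2  (read b: p2→p2)
  step 5: p2  (read b: p2→p2)
  step 6: p2  (read a: p2→p2)
  step 7: p2  (read b: p2→p2)
  step 8: p2  (read a: p2→p2)

The earliest repeat is at step j = 3: A is in p2, which it already visited at step i = 2.
Since A has 4 states, any run of length ≥ 4 visits 4+1 states, so by pigeonhole some state repeats within the first 4 steps — that repeat gives the pumpable loop.

p2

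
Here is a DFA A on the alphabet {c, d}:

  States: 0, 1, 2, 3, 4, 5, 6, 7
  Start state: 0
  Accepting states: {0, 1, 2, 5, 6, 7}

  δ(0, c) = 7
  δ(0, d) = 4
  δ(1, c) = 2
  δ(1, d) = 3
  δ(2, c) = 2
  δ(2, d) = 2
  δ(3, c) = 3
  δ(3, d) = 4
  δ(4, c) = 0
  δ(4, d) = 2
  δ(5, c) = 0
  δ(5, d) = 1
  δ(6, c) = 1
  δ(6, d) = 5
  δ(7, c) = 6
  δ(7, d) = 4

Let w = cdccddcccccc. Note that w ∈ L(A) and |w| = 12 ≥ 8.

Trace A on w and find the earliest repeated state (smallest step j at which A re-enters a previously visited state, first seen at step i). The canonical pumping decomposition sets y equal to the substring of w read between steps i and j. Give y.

State sequence: 0 -c-> 7 -d-> 4 -c-> 0 -c-> 7 -d-> 4 -d-> 2 -c-> 2 -c-> 2 -c-> 2 -c-> 2 -c-> 2 -c-> 2
First repeat at step 3: 0 was already visited.

So i = 0, j = 3, giving x = w[0:0] = ε, y = w[0:3] = cdc, z = w[3:12] = cddcccccc.
Check: |xy| = 3 ≤ 8 and |y| = 3 ≥ 1. Reading y takes A from 0 back to 0, so every xyⁱz is accepted.
With |Q| = 8, pigeonhole forces a state repeat no later than step 8; the substring read between the first and second visits to that state can be pumped.

cdc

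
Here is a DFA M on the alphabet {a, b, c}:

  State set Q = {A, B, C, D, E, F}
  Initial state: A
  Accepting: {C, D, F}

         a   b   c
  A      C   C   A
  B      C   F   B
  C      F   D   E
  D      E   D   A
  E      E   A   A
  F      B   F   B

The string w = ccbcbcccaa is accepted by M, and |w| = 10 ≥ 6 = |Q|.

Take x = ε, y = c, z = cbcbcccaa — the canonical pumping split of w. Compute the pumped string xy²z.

cccbcbcccaa

xy^2z = ε·c·c·cbcbcccaa = cccbcbcccaa.
Reading y = c takes M from A back to A, so after x·y·y the machine is still in A, and z then leads to the accepting state F. Hence cccbcbcccaa ∈ L(M).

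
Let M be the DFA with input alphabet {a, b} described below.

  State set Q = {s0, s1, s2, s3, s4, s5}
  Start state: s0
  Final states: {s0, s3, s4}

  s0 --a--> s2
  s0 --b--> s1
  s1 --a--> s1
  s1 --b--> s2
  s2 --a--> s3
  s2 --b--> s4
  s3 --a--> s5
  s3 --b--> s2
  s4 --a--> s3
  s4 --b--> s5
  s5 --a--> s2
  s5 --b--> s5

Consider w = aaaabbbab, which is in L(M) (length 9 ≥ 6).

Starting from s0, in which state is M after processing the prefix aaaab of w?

s4

Run of M on the first 5 characters of w = a a a a b:
  step 0: s0  (start)
  step 1: s2  (read a: s0→s2)
  step 2: s3  (read a: s2→s3)
  step 3: s5  (read a: s3→s5)
  step 4: s2  (read a: s5→s2)
  step 5: s4  (read b: s2→s4)

After reading 5 characters, M is in state s4.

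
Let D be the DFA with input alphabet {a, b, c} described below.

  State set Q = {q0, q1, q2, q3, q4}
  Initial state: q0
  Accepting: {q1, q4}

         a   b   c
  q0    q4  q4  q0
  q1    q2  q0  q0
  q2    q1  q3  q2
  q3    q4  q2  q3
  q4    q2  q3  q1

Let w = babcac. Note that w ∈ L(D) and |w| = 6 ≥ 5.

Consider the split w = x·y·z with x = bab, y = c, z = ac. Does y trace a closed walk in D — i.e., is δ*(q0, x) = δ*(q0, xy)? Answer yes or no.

State sequence: q0 -b-> q4 -a-> q2 -b-> q3 -c-> q3

After x (step 3): q3. After xy (step 4): q3.
They match, so y = c drives D around a cycle from q3 back to itself; pumping y any number of times keeps D in q3 before reading z, and xyⁱz ∈ L(D) for every i ≥ 0.

yes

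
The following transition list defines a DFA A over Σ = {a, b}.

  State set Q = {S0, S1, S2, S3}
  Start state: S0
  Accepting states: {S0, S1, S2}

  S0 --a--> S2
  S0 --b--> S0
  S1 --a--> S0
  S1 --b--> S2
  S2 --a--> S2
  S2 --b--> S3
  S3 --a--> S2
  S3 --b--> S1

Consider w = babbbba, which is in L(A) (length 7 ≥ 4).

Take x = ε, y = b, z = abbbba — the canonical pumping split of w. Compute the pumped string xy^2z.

xy^2z = ε·b·b·abbbba = bbabbbba.
Reading y = b takes A from S0 back to S0, so after x·y·y the machine is still in S0, and z then leads to the accepting state S2. Hence bbabbbba ∈ L(A).

bbabbbba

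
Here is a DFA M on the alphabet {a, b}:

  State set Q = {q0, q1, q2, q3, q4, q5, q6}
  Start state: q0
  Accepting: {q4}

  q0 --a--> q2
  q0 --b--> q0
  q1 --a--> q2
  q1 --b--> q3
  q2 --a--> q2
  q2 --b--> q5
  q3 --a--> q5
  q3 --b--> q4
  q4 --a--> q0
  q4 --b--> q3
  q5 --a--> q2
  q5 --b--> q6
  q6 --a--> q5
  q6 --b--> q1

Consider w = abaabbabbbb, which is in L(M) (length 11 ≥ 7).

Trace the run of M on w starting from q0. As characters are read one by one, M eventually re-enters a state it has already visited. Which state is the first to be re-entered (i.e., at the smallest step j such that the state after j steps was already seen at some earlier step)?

Run of M on w = a b a a b b a b b b b:
  step 0: q0  (start)
  step 1: q2  (read a: q0→q2)
  step 2: q5  (read b: q2→q5)
  step 3: q2  (read a: q5→q2)   ← first repeat (q2 seen earlier)
  step 4: q2  (read a: q2→q2)
  step 5: q5  (read b: q2→q5)
  step 6: q6  (read b: q5→q6)
  step 7: q5  (read a: q6→q5)
  step 8: q6  (read b: q5→q6)
  step 9: q1  (read b: q6→q1)
  step 10: q3  (read b: q1→q3)
  step 11: q4  (read b: q3→q4)

The earliest repeat is at step j = 3: M is in q2, which it already visited at step i = 1.
Pumping length from the standard proof: p = 7 (the number of states). The repeated state found above gives |xy| = j ≤ 7 and |y| = j − i ≥ 1.

q2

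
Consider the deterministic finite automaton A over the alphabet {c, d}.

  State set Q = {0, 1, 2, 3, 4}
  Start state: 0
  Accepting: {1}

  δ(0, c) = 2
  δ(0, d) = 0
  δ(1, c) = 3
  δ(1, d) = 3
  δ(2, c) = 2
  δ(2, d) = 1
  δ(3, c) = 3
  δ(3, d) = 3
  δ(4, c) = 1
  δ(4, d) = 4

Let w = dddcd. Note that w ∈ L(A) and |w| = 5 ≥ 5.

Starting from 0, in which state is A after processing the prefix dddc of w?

2

State sequence: 0 -d-> 0 -d-> 0 -d-> 0 -c-> 2

After reading 4 characters, A is in state 2.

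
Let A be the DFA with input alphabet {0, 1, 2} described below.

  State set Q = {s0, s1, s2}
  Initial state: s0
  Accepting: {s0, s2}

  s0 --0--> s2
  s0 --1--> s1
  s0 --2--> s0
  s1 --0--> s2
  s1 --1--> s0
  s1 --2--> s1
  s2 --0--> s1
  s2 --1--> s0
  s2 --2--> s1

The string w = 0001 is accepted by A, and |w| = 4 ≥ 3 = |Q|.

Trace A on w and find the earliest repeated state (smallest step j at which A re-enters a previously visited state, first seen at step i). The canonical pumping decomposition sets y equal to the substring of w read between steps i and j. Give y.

00

Run of A on w = 0 0 0 1:
  step 0: s0  (start)
  step 1: s2  (read 0: s0→s2)
  step 2: s1  (read 0: s2→s1)
  step 3: s2  (read 0: s1→s2)   ← first repeat (s2 seen earlier)
  step 4: s0  (read 1: s2→s0)

So i = 1, j = 3, giving x = w[0:1] = 0, y = w[1:3] = 00, z = w[3:4] = 1.
Check: |xy| = 3 ≤ 3 and |y| = 2 ≥ 1. Reading y takes A from s2 back to s2, so every xyⁱz is accepted.
The DFA has 3 states, so the proof of the pumping lemma guarantees a repeated state among the first 3+1 visited; the segment between the two visits is the pumpable y.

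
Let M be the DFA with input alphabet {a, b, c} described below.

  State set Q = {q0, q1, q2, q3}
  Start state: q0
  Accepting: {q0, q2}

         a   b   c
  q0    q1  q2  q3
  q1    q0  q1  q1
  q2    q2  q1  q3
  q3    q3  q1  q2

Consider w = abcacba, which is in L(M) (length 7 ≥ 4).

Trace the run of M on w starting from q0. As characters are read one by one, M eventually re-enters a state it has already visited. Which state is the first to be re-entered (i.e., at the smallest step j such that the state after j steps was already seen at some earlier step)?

State sequence: q0 -a-> q1 -b-> q1 -c-> q1 -a-> q0 -c-> q3 -b-> q1 -a-> q0
First repeat at step 2: q1 was already visited.

The earliest repeat is at step j = 2: M is in q1, which it already visited at step i = 1.
Since M has 4 states, any run of length ≥ 4 visits 4+1 states, so by pigeonhole some state repeats within the first 4 steps — that repeat gives the pumpable loop.

q1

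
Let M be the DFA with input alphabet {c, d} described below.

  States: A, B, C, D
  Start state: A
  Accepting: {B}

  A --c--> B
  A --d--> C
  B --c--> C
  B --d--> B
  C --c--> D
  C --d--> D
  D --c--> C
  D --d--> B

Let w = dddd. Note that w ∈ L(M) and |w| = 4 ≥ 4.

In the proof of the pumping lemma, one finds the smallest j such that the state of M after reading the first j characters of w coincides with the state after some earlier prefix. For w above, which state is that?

B

State sequence: A -d-> C -d-> D -d-> B -d-> B
First repeat at step 4: B was already visited.

The earliest repeat is at step j = 4: M is in B, which it already visited at step i = 3.
The DFA has 4 states, so the proof of the pumping lemma guarantees a repeated state among the first 4+1 visited; the segment between the two visits is the pumpable y.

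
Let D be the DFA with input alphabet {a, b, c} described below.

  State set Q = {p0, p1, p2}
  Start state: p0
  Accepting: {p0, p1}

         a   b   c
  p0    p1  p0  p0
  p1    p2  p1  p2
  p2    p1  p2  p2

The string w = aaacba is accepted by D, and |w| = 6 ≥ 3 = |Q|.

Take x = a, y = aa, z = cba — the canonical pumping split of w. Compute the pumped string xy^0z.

xy⁰z = xz = a·cba = acba.
Reading y = aa takes D from p1 back to p1, so after x the machine is still in p1, and z then leads to the accepting state p1. Hence acba ∈ L(D).

acba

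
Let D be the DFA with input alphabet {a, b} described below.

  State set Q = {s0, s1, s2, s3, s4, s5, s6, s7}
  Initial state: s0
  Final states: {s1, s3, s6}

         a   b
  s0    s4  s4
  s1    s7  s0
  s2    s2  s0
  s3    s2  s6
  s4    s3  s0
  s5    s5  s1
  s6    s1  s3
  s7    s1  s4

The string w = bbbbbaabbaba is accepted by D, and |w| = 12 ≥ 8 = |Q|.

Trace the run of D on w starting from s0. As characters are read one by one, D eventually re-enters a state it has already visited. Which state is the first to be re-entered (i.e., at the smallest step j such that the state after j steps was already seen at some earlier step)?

State sequence: s0 -b-> s4 -b-> s0 -b-> s4 -b-> s0 -b-> s4 -a-> s3 -a-> s2 -b-> s0 -b-> s4 -a-> s3 -b-> s6 -a-> s1
First repeat at step 2: s0 was already visited.

The earliest repeat is at step j = 2: D is in s0, which it already visited at step i = 0.
The DFA has 8 states, so the proof of the pumping lemma guarantees a repeated state among the first 8+1 visited; the segment between the two visits is the pumpable y.

s0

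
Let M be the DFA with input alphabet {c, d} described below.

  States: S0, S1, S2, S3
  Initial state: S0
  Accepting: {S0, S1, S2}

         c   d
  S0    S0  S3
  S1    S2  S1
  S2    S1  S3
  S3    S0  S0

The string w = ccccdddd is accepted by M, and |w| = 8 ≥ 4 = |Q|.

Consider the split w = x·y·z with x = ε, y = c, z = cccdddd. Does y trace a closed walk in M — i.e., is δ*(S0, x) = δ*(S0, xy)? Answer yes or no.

Run of M on the first 1 characters of w = c:
  step 0: S0  (start)
  step 1: S0  (read c: S0→S0)

After x (step 0): S0. After xy (step 1): S0.
They match, so y = c drives M around a cycle from S0 back to itself; pumping y any number of times keeps M in S0 before reading z, and xyⁱz ∈ L(M) for every i ≥ 0.

yes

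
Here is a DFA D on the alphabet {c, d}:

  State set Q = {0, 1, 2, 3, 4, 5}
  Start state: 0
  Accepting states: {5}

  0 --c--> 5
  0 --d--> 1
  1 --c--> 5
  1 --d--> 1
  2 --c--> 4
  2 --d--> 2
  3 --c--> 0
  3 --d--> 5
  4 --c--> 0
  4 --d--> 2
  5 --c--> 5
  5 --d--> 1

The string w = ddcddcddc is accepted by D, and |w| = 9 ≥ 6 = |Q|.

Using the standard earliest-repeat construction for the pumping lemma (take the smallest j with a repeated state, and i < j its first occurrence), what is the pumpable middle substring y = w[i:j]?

State sequence: 0 -d-> 1 -d-> 1 -c-> 5 -d-> 1 -d-> 1 -c-> 5 -d-> 1 -d-> 1 -c-> 5
First repeat at step 2: 1 was already visited.

So i = 1, j = 2, giving x = w[0:1] = d, y = w[1:2] = d, z = w[2:9] = cddcddc.
Check: |xy| = 2 ≤ 6 and |y| = 1 ≥ 1. Reading y takes D from 1 back to 1, so every xyⁱz is accepted.
The DFA has 6 states, so the proof of the pumping lemma guarantees a repeated state among the first 6+1 visited; the segment between the two visits is the pumpable y.

d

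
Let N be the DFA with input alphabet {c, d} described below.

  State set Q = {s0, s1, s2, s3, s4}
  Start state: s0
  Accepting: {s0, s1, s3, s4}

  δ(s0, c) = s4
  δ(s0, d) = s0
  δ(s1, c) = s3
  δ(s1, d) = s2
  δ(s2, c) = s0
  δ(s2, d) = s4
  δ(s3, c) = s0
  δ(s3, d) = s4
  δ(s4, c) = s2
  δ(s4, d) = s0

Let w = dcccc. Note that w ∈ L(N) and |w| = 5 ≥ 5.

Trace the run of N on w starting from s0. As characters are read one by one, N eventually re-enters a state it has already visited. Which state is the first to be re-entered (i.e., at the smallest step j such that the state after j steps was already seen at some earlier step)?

s0

Run of N on w = d c c c c:
  step 0: s0  (start)
  step 1: s0  (read d: s0→s0)   ← first repeat (s0 seen earlier)
  step 2: s4  (read c: s0→s4)
  step 3: s2  (read c: s4→s2)
  step 4: s0  (read c: s2→s0)
  step 5: s4  (read c: s0→s4)

The earliest repeat is at step j = 1: N is in s0, which it already visited at step i = 0.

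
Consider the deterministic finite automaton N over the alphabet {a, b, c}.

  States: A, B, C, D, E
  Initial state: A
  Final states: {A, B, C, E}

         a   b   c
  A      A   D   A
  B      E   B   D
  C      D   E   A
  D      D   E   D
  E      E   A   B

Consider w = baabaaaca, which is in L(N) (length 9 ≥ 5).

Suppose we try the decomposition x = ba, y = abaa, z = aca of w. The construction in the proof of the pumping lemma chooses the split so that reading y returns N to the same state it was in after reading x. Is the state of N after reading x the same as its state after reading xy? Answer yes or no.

no

Run of N on the first 6 characters of w = b a a b a a:
  step 0: A  (start)
  step 1: D  (read b: A→D)
  step 2: D  (read a: D→D)
  step 3: D  (read a: D→D)
  step 4: E  (read b: D→E)
  step 5: E  (read a: E→E)
  step 6: E  (read a: E→E)

After x (step 2): D. After xy (step 6): E.
They differ (D ≠ E), so y is not a cycle from the state after x; this split is not the one the pumping-lemma construction produces, and pumping y need not keep the string in L(N).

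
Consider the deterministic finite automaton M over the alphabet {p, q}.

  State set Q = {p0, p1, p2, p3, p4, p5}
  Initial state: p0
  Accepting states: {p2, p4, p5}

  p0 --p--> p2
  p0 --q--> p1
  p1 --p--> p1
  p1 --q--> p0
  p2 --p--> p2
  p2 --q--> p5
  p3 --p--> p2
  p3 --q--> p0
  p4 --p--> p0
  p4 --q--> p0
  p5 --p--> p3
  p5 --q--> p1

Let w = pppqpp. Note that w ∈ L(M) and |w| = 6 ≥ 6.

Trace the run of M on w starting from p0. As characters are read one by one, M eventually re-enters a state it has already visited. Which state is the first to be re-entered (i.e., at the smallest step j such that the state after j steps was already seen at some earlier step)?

p2

State sequence: p0 -p-> p2 -p-> p2 -p-> p2 -q-> p5 -p-> p3 -p-> p2
First repeat at step 2: p2 was already visited.

The earliest repeat is at step j = 2: M is in p2, which it already visited at step i = 1.
The DFA has 6 states, so the proof of the pumping lemma guarantees a repeated state among the first 6+1 visited; the segment between the two visits is the pumpable y.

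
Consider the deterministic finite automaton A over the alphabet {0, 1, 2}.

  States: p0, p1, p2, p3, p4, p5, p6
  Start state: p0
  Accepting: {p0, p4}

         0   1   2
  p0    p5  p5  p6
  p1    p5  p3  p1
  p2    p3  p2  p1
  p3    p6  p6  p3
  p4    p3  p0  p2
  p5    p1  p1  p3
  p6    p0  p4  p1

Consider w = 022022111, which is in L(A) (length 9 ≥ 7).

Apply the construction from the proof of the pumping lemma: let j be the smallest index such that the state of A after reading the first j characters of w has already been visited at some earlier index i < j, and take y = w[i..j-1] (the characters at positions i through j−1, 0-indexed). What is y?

State sequence: p0 -0-> p5 -2-> p3 -2-> p3 -0-> p6 -2-> p1 -2-> p1 -1-> p3 -1-> p6 -1-> p4
First repeat at step 3: p3 was already visited.

So i = 2, j = 3, giving x = w[0:2] = 02, y = w[2:3] = 2, z = w[3:9] = 022111.
Check: |xy| = 3 ≤ 7 and |y| = 1 ≥ 1. Reading y takes A from p3 back to p3, so every xyⁱz is accepted.
The DFA has 7 states, so the proof of the pumping lemma guarantees a repeated state among the first 7+1 visited; the segment between the two visits is the pumpable y.

2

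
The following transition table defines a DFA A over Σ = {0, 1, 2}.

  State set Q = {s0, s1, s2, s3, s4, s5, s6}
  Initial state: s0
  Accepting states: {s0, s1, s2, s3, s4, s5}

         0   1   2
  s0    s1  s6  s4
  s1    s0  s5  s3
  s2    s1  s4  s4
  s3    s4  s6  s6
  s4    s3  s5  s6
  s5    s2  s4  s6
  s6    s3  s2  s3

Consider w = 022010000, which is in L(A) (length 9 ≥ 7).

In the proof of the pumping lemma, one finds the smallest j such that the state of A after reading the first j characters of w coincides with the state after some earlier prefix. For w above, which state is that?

s3

Run of A on w = 0 2 2 0 1 0 0 0 0:
  step 0: s0  (start)
  step 1: s1  (read 0: s0→s1)
  step 2: s3  (read 2: s1→s3)
  step 3: s6  (read 2: s3→s6)
  step 4: s3  (read 0: s6→s3)   ← first repeat (s3 seen earlier)
  step 5: s6  (read 1: s3→s6)
  step 6: s3  (read 0: s6→s3)
  step 7: s4  (read 0: s3→s4)
  step 8: s3  (read 0: s4→s3)
  step 9: s4  (read 0: s3→s4)

The earliest repeat is at step j = 4: A is in s3, which it already visited at step i = 2.
The DFA has 7 states, so the proof of the pumping lemma guarantees a repeated state among the first 7+1 visited; the segment between the two visits is the pumpable y.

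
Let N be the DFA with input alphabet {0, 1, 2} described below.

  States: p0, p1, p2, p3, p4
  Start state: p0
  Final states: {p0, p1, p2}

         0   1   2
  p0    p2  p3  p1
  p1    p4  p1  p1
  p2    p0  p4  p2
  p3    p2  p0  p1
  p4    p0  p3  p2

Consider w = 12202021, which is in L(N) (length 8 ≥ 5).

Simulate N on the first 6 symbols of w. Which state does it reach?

State sequence: p0 -1-> p3 -2-> p1 -2-> p1 -0-> p4 -2-> p2 -0-> p0

After reading 6 characters, N is in state p0.

p0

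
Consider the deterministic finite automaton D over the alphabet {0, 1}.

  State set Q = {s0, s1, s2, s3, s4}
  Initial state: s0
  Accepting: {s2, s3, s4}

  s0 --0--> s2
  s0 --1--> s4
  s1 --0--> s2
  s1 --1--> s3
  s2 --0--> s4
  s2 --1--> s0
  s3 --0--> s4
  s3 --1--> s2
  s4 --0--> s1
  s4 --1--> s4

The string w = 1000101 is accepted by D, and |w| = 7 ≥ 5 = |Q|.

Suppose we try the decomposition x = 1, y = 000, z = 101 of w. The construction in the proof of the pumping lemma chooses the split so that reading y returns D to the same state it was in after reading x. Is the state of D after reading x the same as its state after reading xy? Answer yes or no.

yes

State sequence: s0 -1-> s4 -0-> s1 -0-> s2 -0-> s4

After x (step 1): s4. After xy (step 4): s4.
They match, so y = 000 drives D around a cycle from s4 back to itself; pumping y any number of times keeps D in s4 before reading z, and xyⁱz ∈ L(D) for every i ≥ 0.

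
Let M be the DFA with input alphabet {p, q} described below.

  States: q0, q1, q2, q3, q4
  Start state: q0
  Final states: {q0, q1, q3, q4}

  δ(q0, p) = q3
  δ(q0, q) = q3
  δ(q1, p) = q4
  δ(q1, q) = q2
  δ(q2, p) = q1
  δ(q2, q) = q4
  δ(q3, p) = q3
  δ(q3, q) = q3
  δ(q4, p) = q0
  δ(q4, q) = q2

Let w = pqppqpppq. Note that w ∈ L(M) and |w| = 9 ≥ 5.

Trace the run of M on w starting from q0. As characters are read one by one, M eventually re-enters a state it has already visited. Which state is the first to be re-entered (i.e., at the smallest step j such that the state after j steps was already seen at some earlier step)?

q3

Run of M on w = p q p p q p p p q:
  step 0: q0  (start)
  step 1: q3  (read p: q0→q3)
  step 2: q3  (read q: q3→q3)   ← first repeat (q3 seen earlier)
  step 3: q3  (read p: q3→q3)
  step 4: q3  (read p: q3→q3)
  step 5: q3  (read q: q3→q3)
  step 6: q3  (read p: q3→q3)
  step 7: q3  (read p: q3→q3)
  step 8: q3  (read p: q3→q3)
  step 9: q3  (read q: q3→q3)

The earliest repeat is at step j = 2: M is in q3, which it already visited at step i = 1.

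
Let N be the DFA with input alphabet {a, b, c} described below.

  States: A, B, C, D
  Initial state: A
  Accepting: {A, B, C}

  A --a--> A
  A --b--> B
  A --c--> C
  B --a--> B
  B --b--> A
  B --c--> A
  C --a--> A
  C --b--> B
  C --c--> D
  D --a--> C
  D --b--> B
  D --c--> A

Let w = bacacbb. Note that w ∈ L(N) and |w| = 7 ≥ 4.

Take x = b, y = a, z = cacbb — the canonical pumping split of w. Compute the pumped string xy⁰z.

bcacbb

xy⁰z = xz = b·cacbb = bcacbb.
Reading y = a takes N from B back to B, so after x the machine is still in B, and z then leads to the accepting state A. Hence bcacbb ∈ L(N).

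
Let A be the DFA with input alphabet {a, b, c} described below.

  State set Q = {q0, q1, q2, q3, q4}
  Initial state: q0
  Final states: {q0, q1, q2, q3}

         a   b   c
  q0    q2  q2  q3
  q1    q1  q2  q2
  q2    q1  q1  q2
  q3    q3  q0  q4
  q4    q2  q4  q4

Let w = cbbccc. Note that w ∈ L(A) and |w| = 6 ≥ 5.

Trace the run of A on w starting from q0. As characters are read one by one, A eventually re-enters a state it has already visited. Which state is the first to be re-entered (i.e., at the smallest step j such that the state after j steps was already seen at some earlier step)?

q0

State sequence: q0 -c-> q3 -b-> q0 -b-> q2 -c-> q2 -c-> q2 -c-> q2
First repeat at step 2: q0 was already visited.

The earliest repeat is at step j = 2: A is in q0, which it already visited at step i = 0.
Since A has 5 states, any run of length ≥ 5 visits 5+1 states, so by pigeonhole some state repeats within the first 5 steps — that repeat gives the pumpable loop.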